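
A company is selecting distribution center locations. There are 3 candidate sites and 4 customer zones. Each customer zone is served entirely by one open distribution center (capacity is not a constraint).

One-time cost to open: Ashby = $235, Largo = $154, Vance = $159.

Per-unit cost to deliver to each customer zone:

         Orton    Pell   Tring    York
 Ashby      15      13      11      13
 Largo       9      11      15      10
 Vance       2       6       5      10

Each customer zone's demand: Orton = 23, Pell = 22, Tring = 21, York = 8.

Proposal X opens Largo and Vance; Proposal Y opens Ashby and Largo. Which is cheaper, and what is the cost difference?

Proposal X is cheaper by 473.

Proposal X: {Largo, Vance}: Orton→Vance 2·23=46, Pell→Vance 6·22=132, Tring→Vance 5·21=105, York→Largo 10·8=80. Service 363; fixed 313; total 676.
Proposal Y: {Ashby, Largo}: Orton→Largo 9·23=207, Pell→Largo 11·22=242, Tring→Ashby 11·21=231, York→Largo 10·8=80. Service 760; fixed 389; total 1149.
Difference: |676 − 1149| = 473.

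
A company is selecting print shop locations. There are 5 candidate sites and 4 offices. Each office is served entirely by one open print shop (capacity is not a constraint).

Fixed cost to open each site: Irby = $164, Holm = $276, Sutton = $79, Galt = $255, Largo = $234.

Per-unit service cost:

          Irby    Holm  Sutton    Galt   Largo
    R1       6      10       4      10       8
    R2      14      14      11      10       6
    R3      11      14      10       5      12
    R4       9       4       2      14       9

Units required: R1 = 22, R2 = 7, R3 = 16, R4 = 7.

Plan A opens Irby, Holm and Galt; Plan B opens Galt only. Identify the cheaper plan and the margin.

Plan A: {Irby, Holm, Galt}: R1→Irby 6·22=132, R2→Galt 10·7=70, R3→Galt 5·16=80, R4→Holm 4·7=28. Service 310; fixed 695; total 1005.
Plan B: {Galt}: R1→Galt 10·22=220, R2→Galt 10·7=70, R3→Galt 5·16=80, R4→Galt 14·7=98. Service 468; fixed 255; total 723.
Difference: |1005 − 723| = 282.

Plan B is cheaper by 282.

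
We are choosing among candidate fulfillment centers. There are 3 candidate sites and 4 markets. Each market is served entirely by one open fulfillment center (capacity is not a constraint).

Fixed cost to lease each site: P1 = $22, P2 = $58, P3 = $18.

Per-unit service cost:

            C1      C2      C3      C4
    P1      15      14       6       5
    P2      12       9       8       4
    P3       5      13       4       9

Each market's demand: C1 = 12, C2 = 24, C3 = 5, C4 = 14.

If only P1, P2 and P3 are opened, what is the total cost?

Each market is assigned to its cheapest site among the open ones.
{P1, P2, P3}: C1→P3 5·12=60, C2→P2 9·24=216, C3→P3 4·5=20, C4→P2 4·14=56. Service 352; fixed 98; total 450.

Total cost: 450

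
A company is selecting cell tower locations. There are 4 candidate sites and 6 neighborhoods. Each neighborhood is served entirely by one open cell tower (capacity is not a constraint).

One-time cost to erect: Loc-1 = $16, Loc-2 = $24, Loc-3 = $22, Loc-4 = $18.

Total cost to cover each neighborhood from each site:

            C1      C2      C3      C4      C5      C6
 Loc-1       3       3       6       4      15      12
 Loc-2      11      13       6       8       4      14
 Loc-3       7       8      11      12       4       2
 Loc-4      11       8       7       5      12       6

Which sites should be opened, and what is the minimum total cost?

Open Loc-1 only; minimum total cost 59.

For any fixed open set, each neighborhood goes to its cheapest open site; total = fixed + service.
{Loc-1}: C1→Loc-1 3, C2→Loc-1 3, C3→Loc-1 6, C4→Loc-1 4, C5→Loc-1 15, C6→Loc-1 12. Service 43; fixed 16; total 59.
{Loc-1, Loc-3}: service 22 + fixed 38 = 60
{Loc-3}: service 44 + fixed 22 = 66
{Loc-1, Loc-2, Loc-3, Loc-4}: C1→Loc-1 3, C2→Loc-1 3, C3→Loc-1 6, C4→Loc-1 4, C5→Loc-2 4, C6→Loc-3 2. Service 22; fixed 80; total 102.
(All 15 nonempty subsets were checked; Loc-1 only is lowest.)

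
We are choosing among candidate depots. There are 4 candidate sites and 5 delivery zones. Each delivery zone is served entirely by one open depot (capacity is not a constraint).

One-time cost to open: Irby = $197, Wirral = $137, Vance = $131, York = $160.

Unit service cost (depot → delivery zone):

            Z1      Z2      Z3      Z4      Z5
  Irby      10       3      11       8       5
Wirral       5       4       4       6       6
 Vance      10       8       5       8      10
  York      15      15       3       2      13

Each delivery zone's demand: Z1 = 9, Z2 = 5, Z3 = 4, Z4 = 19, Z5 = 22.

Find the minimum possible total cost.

Minimum total cost: 464

For any fixed open set, each delivery zone goes to its cheapest open site; total = fixed + service.
{Wirral}: Z1→Wirral 5·9=45, Z2→Wirral 4·5=20, Z3→Wirral 4·4=16, Z4→Wirral 6·19=114, Z5→Wirral 6·22=132. Service 327; fixed 137; total 464.
{Wirral, York}: service 247 + fixed 297 = 544
{Wirral, Vance}: service 327 + fixed 268 = 595
{Irby, Wirral, Vance, York}: service 220 + fixed 625 = 845
(All 15 nonempty subsets were checked; Wirral only is lowest.)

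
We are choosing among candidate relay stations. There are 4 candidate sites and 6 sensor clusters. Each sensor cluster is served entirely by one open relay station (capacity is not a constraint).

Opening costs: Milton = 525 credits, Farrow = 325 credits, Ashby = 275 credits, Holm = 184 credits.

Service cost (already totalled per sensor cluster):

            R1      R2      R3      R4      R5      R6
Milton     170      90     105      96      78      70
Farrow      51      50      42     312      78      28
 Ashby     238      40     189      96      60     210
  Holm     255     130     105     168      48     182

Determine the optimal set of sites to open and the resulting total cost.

For any fixed open set, each sensor cluster goes to its cheapest open site; total = fixed + service.
{Farrow}: R1→Farrow 51, R2→Farrow 50, R3→Farrow 42, R4→Farrow 312, R5→Farrow 78, R6→Farrow 28. Service 561; fixed 325; total 886.
{Farrow, Holm}: service 387 + fixed 509 = 896
{Farrow, Ashby}: R1→Farrow 51, R2→Ashby 40, R3→Farrow 42, R4→Ashby 96, R5→Ashby 60, R6→Farrow 28. Service 317; fixed 600; total 917.
{Milton, Farrow, Ashby, Holm}: service 305 + fixed 1309 = 1614
(All 15 nonempty subsets were checked; Farrow only is lowest.)

Open Farrow only; minimum total cost 886.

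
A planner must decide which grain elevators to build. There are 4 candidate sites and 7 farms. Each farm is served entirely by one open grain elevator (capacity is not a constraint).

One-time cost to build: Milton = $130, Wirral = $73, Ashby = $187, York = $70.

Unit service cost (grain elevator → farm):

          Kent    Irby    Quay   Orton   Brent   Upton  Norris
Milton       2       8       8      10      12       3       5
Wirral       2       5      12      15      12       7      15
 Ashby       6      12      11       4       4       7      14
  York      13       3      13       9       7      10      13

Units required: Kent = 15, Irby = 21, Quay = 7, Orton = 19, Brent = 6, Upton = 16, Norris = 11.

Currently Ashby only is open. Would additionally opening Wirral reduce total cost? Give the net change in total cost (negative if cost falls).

Yes — net change −134 (cost falls by 134).

Current service cost with {Ashby}: 785.
Adding Wirral: each farm re-picks its cheapest; new service cost 578, saving 207.
Extra fixed cost: 73. Net change = 73 − 207 = -134.
(Totals: 972 → 838.)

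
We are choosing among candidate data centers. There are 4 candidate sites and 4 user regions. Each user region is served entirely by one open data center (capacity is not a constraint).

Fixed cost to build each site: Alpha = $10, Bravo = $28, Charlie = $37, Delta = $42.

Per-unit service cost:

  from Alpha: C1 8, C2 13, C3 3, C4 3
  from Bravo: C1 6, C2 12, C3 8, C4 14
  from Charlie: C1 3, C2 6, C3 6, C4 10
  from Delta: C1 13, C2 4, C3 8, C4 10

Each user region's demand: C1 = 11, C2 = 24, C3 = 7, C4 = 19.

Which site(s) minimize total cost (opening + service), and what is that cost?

Open Alpha, Charlie and Delta; minimum total cost 296.

For any fixed open set, each user region goes to its cheapest open site; total = fixed + service.
{Alpha, Charlie, Delta}: C1→Charlie 3·11=33, C2→Delta 4·24=96, C3→Alpha 3·7=21, C4→Alpha 3·19=57. Service 207; fixed 89; total 296.
{Alpha, Charlie}: service 255 + fixed 47 = 302
{Alpha, Delta}: C1→Alpha 8·11=88, C2→Delta 4·24=96, C3→Alpha 3·7=21, C4→Alpha 3·19=57. Service 262; fixed 52; total 314.
{Alpha, Bravo, Charlie, Delta}: service 207 + fixed 117 = 324
(All 15 nonempty subsets were checked; Alpha, Charlie and Delta is lowest.)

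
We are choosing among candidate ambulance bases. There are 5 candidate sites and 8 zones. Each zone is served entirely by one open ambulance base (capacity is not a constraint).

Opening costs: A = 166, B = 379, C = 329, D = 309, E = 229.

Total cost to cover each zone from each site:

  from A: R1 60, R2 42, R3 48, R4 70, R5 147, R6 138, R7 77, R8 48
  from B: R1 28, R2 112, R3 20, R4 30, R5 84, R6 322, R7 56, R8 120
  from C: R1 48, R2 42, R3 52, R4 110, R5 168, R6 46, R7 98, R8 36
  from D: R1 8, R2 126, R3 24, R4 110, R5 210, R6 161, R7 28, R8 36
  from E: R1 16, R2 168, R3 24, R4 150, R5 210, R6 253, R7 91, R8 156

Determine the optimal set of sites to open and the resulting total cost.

Open A only; minimum total cost 796.

For any fixed open set, each zone goes to its cheapest open site; total = fixed + service.
{A}: R1→A 60, R2→A 42, R3→A 48, R4→A 70, R5→A 147, R6→A 138, R7→A 77, R8→A 48. Service 630; fixed 166; total 796.
{C}: service 600 + fixed 329 = 929
{A, E}: service 562 + fixed 395 = 957
{A, B, C, D, E}: R1→D 8, R2→A 42, R3→B 20, R4→B 30, R5→B 84, R6→C 46, R7→D 28, R8→C 36. Service 294; fixed 1412; total 1706.
No other subset beats 796.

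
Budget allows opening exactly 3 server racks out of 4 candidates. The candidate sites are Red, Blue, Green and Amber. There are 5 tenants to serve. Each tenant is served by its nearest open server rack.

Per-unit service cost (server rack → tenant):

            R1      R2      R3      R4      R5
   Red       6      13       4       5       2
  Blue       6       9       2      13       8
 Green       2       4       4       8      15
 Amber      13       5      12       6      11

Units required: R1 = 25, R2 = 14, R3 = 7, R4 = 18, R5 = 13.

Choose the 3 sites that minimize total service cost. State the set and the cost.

With exactly 3 open, each tenant uses its cheapest among the chosen.
{Red, Blue, Green}: R1→Green 2·25=50, R2→Green 4·14=56, R3→Blue 2·7=14, R4→Red 5·18=90, R5→Red 2·13=26. Service cost 236.
{Red, Green, Amber}: service cost 250
{Blue, Green, Amber}: service cost 332
Among all 4 size-3 choices, {Red, Blue, Green} is lowest.

Choose Red, Blue and Green; total service cost 236.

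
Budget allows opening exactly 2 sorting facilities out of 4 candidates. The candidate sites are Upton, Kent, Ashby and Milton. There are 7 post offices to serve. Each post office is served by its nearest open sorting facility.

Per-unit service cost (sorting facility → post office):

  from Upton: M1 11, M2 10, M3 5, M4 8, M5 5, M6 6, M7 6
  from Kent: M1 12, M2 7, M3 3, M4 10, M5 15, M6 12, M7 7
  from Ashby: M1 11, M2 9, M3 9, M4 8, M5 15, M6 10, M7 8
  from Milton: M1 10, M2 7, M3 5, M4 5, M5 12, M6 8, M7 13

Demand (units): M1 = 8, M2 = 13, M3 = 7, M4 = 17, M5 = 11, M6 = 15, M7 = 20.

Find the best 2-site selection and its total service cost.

With exactly 2 open, each post office uses its cheapest among the chosen.
{Upton, Milton}: M1→Milton 10·8=80, M2→Milton 7·13=91, M3→Upton 5·7=35, M4→Milton 5·17=85, M5→Upton 5·11=55, M6→Upton 6·15=90, M7→Upton 6·20=120. Service cost 556.
{Upton, Kent}: service cost 601
{Upton, Ashby}: service cost 641
Among all 6 size-2 choices, {Upton, Milton} is lowest.

Choose Upton and Milton; total service cost 556.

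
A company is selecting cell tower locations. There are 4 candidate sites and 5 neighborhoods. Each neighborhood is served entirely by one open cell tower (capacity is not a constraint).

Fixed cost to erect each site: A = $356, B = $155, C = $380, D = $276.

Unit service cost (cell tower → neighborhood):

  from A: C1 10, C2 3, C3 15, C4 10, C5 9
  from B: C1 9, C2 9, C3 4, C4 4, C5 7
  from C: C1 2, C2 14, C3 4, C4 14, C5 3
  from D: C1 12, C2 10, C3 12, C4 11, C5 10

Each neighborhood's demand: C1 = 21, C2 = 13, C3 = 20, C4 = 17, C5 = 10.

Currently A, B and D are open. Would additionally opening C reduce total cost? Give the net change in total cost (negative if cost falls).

No — net change +193 (cost rises by 193).

Current service cost with {A, B, D}: 446.
Adding C: each neighborhood re-picks its cheapest; new service cost 259, saving 187.
Extra fixed cost: 380. Net change = 380 − 187 = 193.
(Totals: 1233 → 1426.)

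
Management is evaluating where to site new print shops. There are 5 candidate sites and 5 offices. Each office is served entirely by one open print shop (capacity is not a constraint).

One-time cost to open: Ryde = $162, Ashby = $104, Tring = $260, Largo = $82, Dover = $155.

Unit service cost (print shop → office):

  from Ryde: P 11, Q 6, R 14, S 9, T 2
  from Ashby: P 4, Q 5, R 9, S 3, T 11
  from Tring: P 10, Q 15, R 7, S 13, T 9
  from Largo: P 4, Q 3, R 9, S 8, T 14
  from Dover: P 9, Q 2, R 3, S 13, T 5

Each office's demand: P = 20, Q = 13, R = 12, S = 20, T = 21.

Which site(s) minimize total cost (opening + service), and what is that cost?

Open Ashby and Dover; minimum total cost 566.

For any fixed open set, each office goes to its cheapest open site; total = fixed + service.
{Ashby, Dover}: P→Ashby 4·20=80, Q→Dover 2·13=26, R→Dover 3·12=36, S→Ashby 3·20=60, T→Dover 5·21=105. Service 307; fixed 259; total 566.
{Ryde, Ashby}: P→Ashby 4·20=80, Q→Ashby 5·13=65, R→Ashby 9·12=108, S→Ashby 3·20=60, T→Ryde 2·21=42. Service 355; fixed 266; total 621.
{Largo, Dover}: service 407 + fixed 237 = 644
{Ryde, Ashby, Tring, Largo, Dover}: service 244 + fixed 763 = 1007
No other subset beats 566.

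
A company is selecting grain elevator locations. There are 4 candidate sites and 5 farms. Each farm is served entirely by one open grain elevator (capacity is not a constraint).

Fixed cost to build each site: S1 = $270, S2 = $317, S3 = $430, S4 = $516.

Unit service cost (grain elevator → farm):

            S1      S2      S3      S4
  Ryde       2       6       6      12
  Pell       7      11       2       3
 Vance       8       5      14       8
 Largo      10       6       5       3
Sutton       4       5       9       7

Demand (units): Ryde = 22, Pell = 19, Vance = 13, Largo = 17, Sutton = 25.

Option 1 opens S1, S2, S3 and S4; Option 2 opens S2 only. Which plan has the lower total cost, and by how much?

Option 2 is cheaper by 881.

Option 1: {S1, S2, S3, S4}: Ryde→S1 2·22=44, Pell→S3 2·19=38, Vance→S2 5·13=65, Largo→S4 3·17=51, Sutton→S1 4·25=100. Service 298; fixed 1533; total 1831.
Option 2: {S2}: Ryde→S2 6·22=132, Pell→S2 11·19=209, Vance→S2 5·13=65, Largo→S2 6·17=102, Sutton→S2 5·25=125. Service 633; fixed 317; total 950.
Difference: |1831 − 950| = 881.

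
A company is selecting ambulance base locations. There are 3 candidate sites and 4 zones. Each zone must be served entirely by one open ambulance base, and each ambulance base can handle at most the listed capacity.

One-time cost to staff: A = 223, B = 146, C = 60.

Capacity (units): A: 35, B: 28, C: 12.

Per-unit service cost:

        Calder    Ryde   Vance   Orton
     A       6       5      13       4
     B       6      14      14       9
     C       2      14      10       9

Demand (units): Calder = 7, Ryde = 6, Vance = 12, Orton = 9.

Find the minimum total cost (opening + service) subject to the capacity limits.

Open {A}: Calder→A 6·7=42, Ryde→A 5·6=30, Vance→A 13·12=156, Orton→A 4·9=36.
Loads: A carries 34/35. Service 264; fixed 223; total 487.
Next best feasible plan costs 511.

Minimum total cost: 487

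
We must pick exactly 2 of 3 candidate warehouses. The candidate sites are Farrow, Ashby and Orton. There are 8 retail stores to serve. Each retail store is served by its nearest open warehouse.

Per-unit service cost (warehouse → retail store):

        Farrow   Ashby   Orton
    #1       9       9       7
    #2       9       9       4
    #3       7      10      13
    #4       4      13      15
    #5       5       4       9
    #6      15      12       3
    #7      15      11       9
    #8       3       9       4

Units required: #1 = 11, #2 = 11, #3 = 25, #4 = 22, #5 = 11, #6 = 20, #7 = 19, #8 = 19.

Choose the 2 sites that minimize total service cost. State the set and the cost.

Choose Farrow and Orton; total service cost 727.

With exactly 2 open, each retail store uses its cheapest among the chosen.
{Farrow, Orton}: #1→Orton 7·11=77, #2→Orton 4·11=44, #3→Farrow 7·25=175, #4→Farrow 4·22=88, #5→Farrow 5·11=55, #6→Orton 3·20=60, #7→Orton 9·19=171, #8→Farrow 3·19=57. Service cost 727.
{Ashby, Orton}: service cost 1008
{Farrow, Ashby}: service cost 1011
Among all 3 size-2 choices, {Farrow, Orton} is lowest.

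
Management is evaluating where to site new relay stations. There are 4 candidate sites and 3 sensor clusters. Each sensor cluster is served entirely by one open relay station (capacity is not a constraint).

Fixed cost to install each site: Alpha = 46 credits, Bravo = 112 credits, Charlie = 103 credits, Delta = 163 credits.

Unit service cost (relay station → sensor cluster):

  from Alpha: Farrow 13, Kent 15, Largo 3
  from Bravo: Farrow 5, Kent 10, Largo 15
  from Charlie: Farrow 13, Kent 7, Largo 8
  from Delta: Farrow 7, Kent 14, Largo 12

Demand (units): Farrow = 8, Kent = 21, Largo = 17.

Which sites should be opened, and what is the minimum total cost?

Open Alpha and Charlie; minimum total cost 451.

For any fixed open set, each sensor cluster goes to its cheapest open site; total = fixed + service.
{Alpha, Charlie}: Farrow→Alpha 13·8=104, Kent→Charlie 7·21=147, Largo→Alpha 3·17=51. Service 302; fixed 149; total 451.
{Alpha, Bravo}: service 301 + fixed 158 = 459
{Charlie}: service 387 + fixed 103 = 490
{Alpha, Bravo, Charlie, Delta}: Farrow→Bravo 5·8=40, Kent→Charlie 7·21=147, Largo→Alpha 3·17=51. Service 238; fixed 424; total 662.
No other subset beats 451.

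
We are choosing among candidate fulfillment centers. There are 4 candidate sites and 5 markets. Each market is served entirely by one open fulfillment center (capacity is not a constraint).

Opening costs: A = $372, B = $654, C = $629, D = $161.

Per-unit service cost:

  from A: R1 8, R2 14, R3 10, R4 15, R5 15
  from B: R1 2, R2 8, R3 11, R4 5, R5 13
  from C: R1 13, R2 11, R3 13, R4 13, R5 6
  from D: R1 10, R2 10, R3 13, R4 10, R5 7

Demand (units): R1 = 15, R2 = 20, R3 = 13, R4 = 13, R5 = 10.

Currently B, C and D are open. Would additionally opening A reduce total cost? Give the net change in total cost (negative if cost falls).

Current service cost with {B, C, D}: 458.
Adding A: each market re-picks its cheapest; new service cost 445, saving 13.
Extra fixed cost: 372. Net change = 372 − 13 = 359.
(Totals: 1902 → 2261.)

No — net change +359 (cost rises by 359).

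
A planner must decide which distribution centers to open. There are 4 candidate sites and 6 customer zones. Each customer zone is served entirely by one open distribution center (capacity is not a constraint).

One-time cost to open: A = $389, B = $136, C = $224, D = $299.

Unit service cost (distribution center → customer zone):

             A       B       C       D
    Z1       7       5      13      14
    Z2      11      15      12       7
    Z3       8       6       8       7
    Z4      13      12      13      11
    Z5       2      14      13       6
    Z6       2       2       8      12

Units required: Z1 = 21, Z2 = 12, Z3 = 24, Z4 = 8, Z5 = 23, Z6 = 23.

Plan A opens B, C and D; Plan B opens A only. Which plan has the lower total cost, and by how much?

Plan B is cheaper by 208.

Plan A: {B, C, D}: Z1→B 5·21=105, Z2→D 7·12=84, Z3→B 6·24=144, Z4→D 11·8=88, Z5→D 6·23=138, Z6→B 2·23=46. Service 605; fixed 659; total 1264.
Plan B: {A}: Z1→A 7·21=147, Z2→A 11·12=132, Z3→A 8·24=192, Z4→A 13·8=104, Z5→A 2·23=46, Z6→A 2·23=46. Service 667; fixed 389; total 1056.
Difference: |1264 − 1056| = 208.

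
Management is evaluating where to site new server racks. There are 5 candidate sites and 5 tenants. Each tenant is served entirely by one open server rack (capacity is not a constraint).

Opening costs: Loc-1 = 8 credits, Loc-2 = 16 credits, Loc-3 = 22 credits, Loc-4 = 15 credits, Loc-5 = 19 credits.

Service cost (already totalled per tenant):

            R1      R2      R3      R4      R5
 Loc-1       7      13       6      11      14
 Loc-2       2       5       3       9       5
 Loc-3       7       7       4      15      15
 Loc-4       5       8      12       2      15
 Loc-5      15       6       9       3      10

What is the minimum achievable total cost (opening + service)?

For any fixed open set, each tenant goes to its cheapest open site; total = fixed + service.
{Loc-2}: R1→Loc-2 2, R2→Loc-2 5, R3→Loc-2 3, R4→Loc-2 9, R5→Loc-2 5. Service 24; fixed 16; total 40.
{Loc-1, Loc-2}: service 24 + fixed 24 = 48
{Loc-2, Loc-4}: service 17 + fixed 31 = 48
{Loc-1, Loc-2, Loc-3, Loc-4, Loc-5}: R1→Loc-2 2, R2→Loc-2 5, R3→Loc-2 3, R4→Loc-4 2, R5→Loc-2 5. Service 17; fixed 80; total 97.
No other subset beats 40.

Minimum total cost: 40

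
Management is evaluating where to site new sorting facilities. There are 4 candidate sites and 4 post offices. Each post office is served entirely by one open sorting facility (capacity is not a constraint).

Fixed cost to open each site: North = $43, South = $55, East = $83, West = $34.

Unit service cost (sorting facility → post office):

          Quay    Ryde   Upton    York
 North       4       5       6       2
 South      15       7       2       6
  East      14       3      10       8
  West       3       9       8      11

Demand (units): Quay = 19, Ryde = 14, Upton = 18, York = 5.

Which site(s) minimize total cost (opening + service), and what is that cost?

For any fixed open set, each post office goes to its cheapest open site; total = fixed + service.
{North, South}: Quay→North 4·19=76, Ryde→North 5·14=70, Upton→South 2·18=36, York→North 2·5=10. Service 192; fixed 98; total 290.
{North, South, West}: service 173 + fixed 132 = 305
{North}: service 264 + fixed 43 = 307
{North, South, East, West}: Quay→West 3·19=57, Ryde→East 3·14=42, Upton→South 2·18=36, York→North 2·5=10. Service 145; fixed 215; total 360.
No other subset beats 290.

Open North and South; minimum total cost 290.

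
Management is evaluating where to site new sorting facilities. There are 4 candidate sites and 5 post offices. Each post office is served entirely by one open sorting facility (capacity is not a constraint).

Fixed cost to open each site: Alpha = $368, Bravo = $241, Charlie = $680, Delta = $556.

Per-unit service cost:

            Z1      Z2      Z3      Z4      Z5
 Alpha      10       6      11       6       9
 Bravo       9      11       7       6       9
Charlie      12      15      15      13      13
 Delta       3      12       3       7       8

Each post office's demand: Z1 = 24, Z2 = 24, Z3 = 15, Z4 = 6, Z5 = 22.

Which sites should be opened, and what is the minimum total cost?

Open Bravo only; minimum total cost 1060.

For any fixed open set, each post office goes to its cheapest open site; total = fixed + service.
{Bravo}: Z1→Bravo 9·24=216, Z2→Bravo 11·24=264, Z3→Bravo 7·15=105, Z4→Bravo 6·6=36, Z5→Bravo 9·22=198. Service 819; fixed 241; total 1060.
{Alpha}: Z1→Alpha 10·24=240, Z2→Alpha 6·24=144, Z3→Alpha 11·15=165, Z4→Alpha 6·6=36, Z5→Alpha 9·22=198. Service 783; fixed 368; total 1151.
{Delta}: service 623 + fixed 556 = 1179
{Alpha, Bravo, Charlie, Delta}: Z1→Delta 3·24=72, Z2→Alpha 6·24=144, Z3→Delta 3·15=45, Z4→Alpha 6·6=36, Z5→Delta 8·22=176. Service 473; fixed 1845; total 2318.
No other subset beats 1060.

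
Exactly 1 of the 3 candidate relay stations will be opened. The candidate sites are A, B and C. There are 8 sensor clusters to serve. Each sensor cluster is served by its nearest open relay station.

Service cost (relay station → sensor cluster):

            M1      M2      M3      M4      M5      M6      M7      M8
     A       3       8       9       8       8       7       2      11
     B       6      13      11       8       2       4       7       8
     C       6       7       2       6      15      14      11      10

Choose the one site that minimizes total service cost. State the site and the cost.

Choose A only; total service cost 56.

With exactly 1 open, each sensor cluster uses its cheapest among the chosen.
{A}: M1→A 3, M2→A 8, M3→A 9, M4→A 8, M5→A 8, M6→A 7, M7→A 2, M8→A 11. Service cost 56.
{B}: service cost 59
{C}: service cost 71
Among all 3 size-1 choices, {A} is lowest.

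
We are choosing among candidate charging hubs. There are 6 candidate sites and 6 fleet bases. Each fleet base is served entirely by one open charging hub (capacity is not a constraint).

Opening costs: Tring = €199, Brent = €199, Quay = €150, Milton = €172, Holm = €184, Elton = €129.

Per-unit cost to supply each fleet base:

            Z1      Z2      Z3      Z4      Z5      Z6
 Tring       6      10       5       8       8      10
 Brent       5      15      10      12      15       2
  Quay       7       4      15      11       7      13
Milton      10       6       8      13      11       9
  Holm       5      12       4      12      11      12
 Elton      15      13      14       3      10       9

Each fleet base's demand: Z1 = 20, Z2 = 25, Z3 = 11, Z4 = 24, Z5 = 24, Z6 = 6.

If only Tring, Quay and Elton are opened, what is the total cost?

Total cost: 1047

Each fleet base is assigned to its cheapest site among the open ones.
{Tring, Quay, Elton}: Z1→Tring 6·20=120, Z2→Quay 4·25=100, Z3→Tring 5·11=55, Z4→Elton 3·24=72, Z5→Quay 7·24=168, Z6→Elton 9·6=54. Service 569; fixed 478; total 1047.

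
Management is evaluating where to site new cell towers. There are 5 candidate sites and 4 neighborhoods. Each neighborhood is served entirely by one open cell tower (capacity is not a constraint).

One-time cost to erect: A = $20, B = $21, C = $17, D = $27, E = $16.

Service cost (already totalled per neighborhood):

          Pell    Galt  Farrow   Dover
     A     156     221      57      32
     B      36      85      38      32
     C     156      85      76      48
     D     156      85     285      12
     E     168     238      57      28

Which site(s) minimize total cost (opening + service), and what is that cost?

Open B only; minimum total cost 212.

For any fixed open set, each neighborhood goes to its cheapest open site; total = fixed + service.
{B}: Pell→B 36, Galt→B 85, Farrow→B 38, Dover→B 32. Service 191; fixed 21; total 212.
{B, D}: service 171 + fixed 48 = 219
{B, E}: service 187 + fixed 37 = 224
{A, B, C, D, E}: service 171 + fixed 101 = 272
No other subset beats 212.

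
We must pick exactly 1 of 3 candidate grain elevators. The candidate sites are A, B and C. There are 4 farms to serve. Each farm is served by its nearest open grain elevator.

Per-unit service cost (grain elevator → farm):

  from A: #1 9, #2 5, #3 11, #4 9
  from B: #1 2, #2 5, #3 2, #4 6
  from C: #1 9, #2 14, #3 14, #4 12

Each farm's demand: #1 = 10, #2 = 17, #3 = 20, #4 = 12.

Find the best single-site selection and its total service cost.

Choose B only; total service cost 217.

With exactly 1 open, each farm uses its cheapest among the chosen.
{B}: #1→B 2·10=20, #2→B 5·17=85, #3→B 2·20=40, #4→B 6·12=72. Service cost 217.
{A}: service cost 503
{C}: service cost 752
Among all 3 size-1 choices, {B} is lowest.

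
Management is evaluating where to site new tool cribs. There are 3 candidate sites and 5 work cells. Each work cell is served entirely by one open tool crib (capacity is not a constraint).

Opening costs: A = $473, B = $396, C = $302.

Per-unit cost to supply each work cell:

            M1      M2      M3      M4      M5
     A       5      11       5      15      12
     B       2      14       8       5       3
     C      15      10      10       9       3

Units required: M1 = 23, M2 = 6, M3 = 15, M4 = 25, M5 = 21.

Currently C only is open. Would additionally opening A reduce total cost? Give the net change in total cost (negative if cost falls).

Current service cost with {C}: 843.
Adding A: each work cell re-picks its cheapest; new service cost 538, saving 305.
Extra fixed cost: 473. Net change = 473 − 305 = 168.
(Totals: 1145 → 1313.)

No — net change +168 (cost rises by 168).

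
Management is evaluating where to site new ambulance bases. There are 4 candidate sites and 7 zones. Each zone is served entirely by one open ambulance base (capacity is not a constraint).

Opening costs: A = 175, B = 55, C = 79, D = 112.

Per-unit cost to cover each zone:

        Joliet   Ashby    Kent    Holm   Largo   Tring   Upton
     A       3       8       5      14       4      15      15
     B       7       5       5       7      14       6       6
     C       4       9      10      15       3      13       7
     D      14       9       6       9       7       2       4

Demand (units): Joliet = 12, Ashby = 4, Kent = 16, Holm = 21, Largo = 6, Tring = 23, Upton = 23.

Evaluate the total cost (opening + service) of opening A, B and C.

Each zone is assigned to its cheapest site among the open ones.
{A, B, C}: Joliet→A 3·12=36, Ashby→B 5·4=20, Kent→A 5·16=80, Holm→B 7·21=147, Largo→C 3·6=18, Tring→B 6·23=138, Upton→B 6·23=138. Service 577; fixed 309; total 886.

Total cost: 886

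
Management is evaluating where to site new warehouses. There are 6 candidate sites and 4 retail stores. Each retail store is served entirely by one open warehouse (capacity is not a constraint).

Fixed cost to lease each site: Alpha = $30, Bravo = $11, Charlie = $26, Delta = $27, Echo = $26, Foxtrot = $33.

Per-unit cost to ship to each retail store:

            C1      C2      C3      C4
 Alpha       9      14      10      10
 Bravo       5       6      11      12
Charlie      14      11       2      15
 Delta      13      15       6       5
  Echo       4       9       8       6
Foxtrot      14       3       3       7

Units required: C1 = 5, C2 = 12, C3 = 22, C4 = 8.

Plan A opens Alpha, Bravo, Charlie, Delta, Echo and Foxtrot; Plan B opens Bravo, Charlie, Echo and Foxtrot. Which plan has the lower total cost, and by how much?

Plan A: {Alpha, Bravo, Charlie, Delta, Echo, Foxtrot}: C1→Echo 4·5=20, C2→Foxtrot 3·12=36, C3→Charlie 2·22=44, C4→Delta 5·8=40. Service 140; fixed 153; total 293.
Plan B: {Bravo, Charlie, Echo, Foxtrot}: C1→Echo 4·5=20, C2→Foxtrot 3·12=36, C3→Charlie 2·22=44, C4→Echo 6·8=48. Service 148; fixed 96; total 244.
Difference: |293 − 244| = 49.

Plan B is cheaper by 49.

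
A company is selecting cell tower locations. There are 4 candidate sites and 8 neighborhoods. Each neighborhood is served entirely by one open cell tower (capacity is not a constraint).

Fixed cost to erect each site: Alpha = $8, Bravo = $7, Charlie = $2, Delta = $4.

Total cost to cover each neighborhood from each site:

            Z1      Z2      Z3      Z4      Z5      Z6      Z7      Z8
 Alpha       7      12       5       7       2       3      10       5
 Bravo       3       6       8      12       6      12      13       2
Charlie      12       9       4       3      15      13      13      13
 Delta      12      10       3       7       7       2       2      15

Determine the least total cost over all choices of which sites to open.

Minimum total cost: 40

For any fixed open set, each neighborhood goes to its cheapest open site; total = fixed + service.
{Bravo, Charlie, Delta}: Z1→Bravo 3, Z2→Bravo 6, Z3→Delta 3, Z4→Charlie 3, Z5→Bravo 6, Z6→Delta 2, Z7→Delta 2, Z8→Bravo 2. Service 27; fixed 13; total 40.
{Bravo, Delta}: service 31 + fixed 11 = 42
{Alpha, Bravo, Charlie, Delta}: service 23 + fixed 21 = 44
{Charlie}: service 82 + fixed 2 = 84
No other subset beats 40.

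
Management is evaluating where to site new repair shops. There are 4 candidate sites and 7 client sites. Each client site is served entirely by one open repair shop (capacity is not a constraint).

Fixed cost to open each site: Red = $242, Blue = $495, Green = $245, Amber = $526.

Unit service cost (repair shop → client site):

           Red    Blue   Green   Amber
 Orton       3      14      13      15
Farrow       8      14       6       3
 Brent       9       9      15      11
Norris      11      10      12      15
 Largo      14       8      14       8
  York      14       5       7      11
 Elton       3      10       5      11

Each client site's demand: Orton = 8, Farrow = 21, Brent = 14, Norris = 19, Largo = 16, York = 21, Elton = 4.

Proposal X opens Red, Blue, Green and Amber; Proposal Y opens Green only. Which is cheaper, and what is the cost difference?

Proposal X: {Red, Blue, Green, Amber}: Orton→Red 3·8=24, Farrow→Amber 3·21=63, Brent→Red 9·14=126, Norris→Blue 10·19=190, Largo→Blue 8·16=128, York→Blue 5·21=105, Elton→Red 3·4=12. Service 648; fixed 1508; total 2156.
Proposal Y: {Green}: Orton→Green 13·8=104, Farrow→Green 6·21=126, Brent→Green 15·14=210, Norris→Green 12·19=228, Largo→Green 14·16=224, York→Green 7·21=147, Elton→Green 5·4=20. Service 1059; fixed 245; total 1304.
Difference: |2156 − 1304| = 852.

Proposal Y is cheaper by 852.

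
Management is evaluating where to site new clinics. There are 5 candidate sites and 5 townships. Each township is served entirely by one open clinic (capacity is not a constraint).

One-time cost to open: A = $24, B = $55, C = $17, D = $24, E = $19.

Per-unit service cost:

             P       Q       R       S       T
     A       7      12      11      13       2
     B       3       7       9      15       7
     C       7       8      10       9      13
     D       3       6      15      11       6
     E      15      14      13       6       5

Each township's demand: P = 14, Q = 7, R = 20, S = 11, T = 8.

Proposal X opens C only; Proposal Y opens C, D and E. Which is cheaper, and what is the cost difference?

Proposal X: {C}: P→C 7·14=98, Q→C 8·7=56, R→C 10·20=200, S→C 9·11=99, T→C 13·8=104. Service 557; fixed 17; total 574.
Proposal Y: {C, D, E}: P→D 3·14=42, Q→D 6·7=42, R→C 10·20=200, S→E 6·11=66, T→E 5·8=40. Service 390; fixed 60; total 450.
Difference: |574 − 450| = 124.

Proposal Y is cheaper by 124.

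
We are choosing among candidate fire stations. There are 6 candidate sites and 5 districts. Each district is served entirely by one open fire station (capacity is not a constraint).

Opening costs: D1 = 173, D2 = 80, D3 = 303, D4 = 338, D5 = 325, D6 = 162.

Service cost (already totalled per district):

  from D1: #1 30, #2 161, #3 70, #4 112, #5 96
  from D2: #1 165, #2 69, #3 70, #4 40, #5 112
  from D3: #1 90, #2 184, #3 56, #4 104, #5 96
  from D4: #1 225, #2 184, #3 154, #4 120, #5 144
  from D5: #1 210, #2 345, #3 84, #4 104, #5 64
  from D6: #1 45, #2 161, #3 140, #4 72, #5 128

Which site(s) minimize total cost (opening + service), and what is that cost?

Open D2 only; minimum total cost 536.

For any fixed open set, each district goes to its cheapest open site; total = fixed + service.
{D2}: #1→D2 165, #2→D2 69, #3→D2 70, #4→D2 40, #5→D2 112. Service 456; fixed 80; total 536.
{D1, D2}: #1→D1 30, #2→D2 69, #3→D1 70, #4→D2 40, #5→D1 96. Service 305; fixed 253; total 558.
{D2, D6}: service 336 + fixed 242 = 578
{D1, D2, D3, D4, D5, D6}: service 259 + fixed 1381 = 1640
No other subset beats 536.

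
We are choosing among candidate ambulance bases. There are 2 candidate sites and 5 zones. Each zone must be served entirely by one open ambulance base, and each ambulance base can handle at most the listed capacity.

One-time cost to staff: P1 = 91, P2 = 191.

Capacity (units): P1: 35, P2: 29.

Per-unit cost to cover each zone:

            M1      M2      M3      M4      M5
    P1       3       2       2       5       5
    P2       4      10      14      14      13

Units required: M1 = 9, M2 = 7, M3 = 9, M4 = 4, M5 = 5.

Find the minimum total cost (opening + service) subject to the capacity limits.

Open {P1}: M1→P1 3·9=27, M2→P1 2·7=14, M3→P1 2·9=18, M4→P1 5·4=20, M5→P1 5·5=25.
Loads: P1 carries 34/35. Service 104; fixed 91; total 195.
Next best feasible plan costs 386.

Minimum total cost: 195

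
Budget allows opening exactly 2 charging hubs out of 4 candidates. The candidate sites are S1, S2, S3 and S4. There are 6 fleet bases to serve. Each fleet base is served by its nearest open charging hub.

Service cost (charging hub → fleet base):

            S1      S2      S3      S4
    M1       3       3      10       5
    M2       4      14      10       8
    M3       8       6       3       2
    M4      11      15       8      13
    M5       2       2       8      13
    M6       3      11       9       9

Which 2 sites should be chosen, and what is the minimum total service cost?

Choose S1 and S3; total service cost 23.

With exactly 2 open, each fleet base uses its cheapest among the chosen.
{S1, S3}: M1→S1 3, M2→S1 4, M3→S3 3, M4→S3 8, M5→S1 2, M6→S1 3. Service cost 23.
{S1, S4}: service cost 25
{S1, S2}: service cost 29
Among all 6 size-2 choices, {S1, S3} is lowest.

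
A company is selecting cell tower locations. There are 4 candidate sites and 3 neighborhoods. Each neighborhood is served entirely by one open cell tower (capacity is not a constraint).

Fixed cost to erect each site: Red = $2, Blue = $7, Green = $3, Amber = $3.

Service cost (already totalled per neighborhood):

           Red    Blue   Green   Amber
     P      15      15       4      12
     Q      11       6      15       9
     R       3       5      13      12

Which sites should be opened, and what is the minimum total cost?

For any fixed open set, each neighborhood goes to its cheapest open site; total = fixed + service.
{Red, Green}: P→Green 4, Q→Red 11, R→Red 3. Service 18; fixed 5; total 23.
{Red, Green, Amber}: service 16 + fixed 8 = 24
{Red, Blue, Green}: P→Green 4, Q→Blue 6, R→Red 3. Service 13; fixed 12; total 25.
{Red, Blue, Green, Amber}: P→Green 4, Q→Blue 6, R→Red 3. Service 13; fixed 15; total 28.
No other subset beats 23.

Open Red and Green; minimum total cost 23.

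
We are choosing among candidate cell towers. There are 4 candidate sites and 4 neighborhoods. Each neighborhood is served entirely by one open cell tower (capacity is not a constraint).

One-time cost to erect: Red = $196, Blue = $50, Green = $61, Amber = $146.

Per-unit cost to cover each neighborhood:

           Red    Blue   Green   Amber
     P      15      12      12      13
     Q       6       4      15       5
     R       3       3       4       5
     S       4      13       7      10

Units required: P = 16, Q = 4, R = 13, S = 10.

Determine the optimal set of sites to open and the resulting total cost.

For any fixed open set, each neighborhood goes to its cheapest open site; total = fixed + service.
{Blue}: P→Blue 12·16=192, Q→Blue 4·4=16, R→Blue 3·13=39, S→Blue 13·10=130. Service 377; fixed 50; total 427.
{Blue, Green}: service 317 + fixed 111 = 428
{Green}: service 374 + fixed 61 = 435
{Red, Blue, Green, Amber}: P→Blue 12·16=192, Q→Blue 4·4=16, R→Red 3·13=39, S→Red 4·10=40. Service 287; fixed 453; total 740.
No other subset beats 427.

Open Blue only; minimum total cost 427.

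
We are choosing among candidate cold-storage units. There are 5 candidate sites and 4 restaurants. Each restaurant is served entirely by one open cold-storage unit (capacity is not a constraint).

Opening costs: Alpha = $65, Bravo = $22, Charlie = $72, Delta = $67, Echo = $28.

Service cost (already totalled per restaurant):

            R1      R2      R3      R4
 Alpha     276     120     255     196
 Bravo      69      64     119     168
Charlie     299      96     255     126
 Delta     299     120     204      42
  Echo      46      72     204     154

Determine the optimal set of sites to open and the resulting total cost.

For any fixed open set, each restaurant goes to its cheapest open site; total = fixed + service.
{Bravo, Delta}: R1→Bravo 69, R2→Bravo 64, R3→Bravo 119, R4→Delta 42. Service 294; fixed 89; total 383.
{Bravo, Delta, Echo}: service 271 + fixed 117 = 388
{Bravo, Echo}: R1→Echo 46, R2→Bravo 64, R3→Bravo 119, R4→Echo 154. Service 383; fixed 50; total 433.
{Alpha, Bravo, Charlie, Delta, Echo}: R1→Echo 46, R2→Bravo 64, R3→Bravo 119, R4→Delta 42. Service 271; fixed 254; total 525.
No other subset beats 383.

Open Bravo and Delta; minimum total cost 383.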